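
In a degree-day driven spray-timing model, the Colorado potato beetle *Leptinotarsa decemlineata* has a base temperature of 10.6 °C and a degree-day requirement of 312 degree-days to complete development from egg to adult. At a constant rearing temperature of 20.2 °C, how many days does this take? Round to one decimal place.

32.5 days

Daily accumulation = 20.2 − 10.6 = 9.6 DD/day.
Duration = 312 / 9.6 = 32.500 ≈ 32.5 days.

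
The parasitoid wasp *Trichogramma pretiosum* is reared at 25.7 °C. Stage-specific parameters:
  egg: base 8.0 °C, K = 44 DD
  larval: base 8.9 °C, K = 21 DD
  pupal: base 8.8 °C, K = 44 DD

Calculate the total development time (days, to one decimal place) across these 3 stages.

egg: 44 / (25.7 − 8.0) = 44 / 17.7 = 2.486 d.
larval: 21 / (25.7 − 8.9) = 21 / 16.8 = 1.250 d.
pupal: 44 / (25.7 − 8.8) = 44 / 16.9 = 2.604 d.
Sum = 6.339 ≈ 6.3 days.

6.3 days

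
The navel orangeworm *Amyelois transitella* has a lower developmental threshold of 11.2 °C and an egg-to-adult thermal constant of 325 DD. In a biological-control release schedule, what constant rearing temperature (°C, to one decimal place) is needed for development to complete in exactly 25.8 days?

Required daily accumulation = 325 / 25.8 = 12.597 DD/day.
T = T_base + 12.597 = 11.2 + 12.597 = 23.797 ≈ 23.8 °C.

23.8 °C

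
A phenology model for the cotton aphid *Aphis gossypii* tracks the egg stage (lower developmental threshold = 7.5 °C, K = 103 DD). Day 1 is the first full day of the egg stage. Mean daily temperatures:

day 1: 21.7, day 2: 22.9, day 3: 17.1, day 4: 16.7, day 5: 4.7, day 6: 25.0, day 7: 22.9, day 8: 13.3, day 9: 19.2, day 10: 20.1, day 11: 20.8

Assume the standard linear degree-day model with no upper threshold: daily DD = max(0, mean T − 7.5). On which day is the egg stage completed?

Daily DD above 7.5 °C: 14.2, 15.4, 9.6, 9.2, 0.0, 17.5, 15.4, 5.8, 11.7, 12.6, 13.3.
Cumulative: 14.2, 29.6, 39.2, 48.4, 48.4, 65.9, 81.3, 87.1, 98.8, 111.4, 124.7.
The total first reaches 103 DD on day 10.

day 10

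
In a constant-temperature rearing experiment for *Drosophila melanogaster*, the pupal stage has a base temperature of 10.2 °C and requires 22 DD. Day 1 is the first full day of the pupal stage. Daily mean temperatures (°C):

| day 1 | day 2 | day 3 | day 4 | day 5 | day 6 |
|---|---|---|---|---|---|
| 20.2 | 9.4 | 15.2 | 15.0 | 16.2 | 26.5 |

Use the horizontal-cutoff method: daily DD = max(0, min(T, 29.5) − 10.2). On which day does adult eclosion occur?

Daily DD above 10.2 °C (capped at 19.3): 10.0, 0.0, 5.0, 4.8, 6.0, 16.3.
Cumulative: 10.0, 10.0, 15.0, 19.8, 25.8, 42.1.
The total first reaches 22 DD on day 5.

day 5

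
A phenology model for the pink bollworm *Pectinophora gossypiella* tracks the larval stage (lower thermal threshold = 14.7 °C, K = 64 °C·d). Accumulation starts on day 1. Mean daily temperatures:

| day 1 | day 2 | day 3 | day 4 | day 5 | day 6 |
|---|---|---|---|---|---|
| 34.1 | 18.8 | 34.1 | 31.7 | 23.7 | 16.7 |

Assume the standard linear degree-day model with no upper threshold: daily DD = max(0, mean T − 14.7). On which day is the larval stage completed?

day 5

Daily DD above 14.7 °C: 19.4, 4.1, 19.4, 17.0, 9.0, 2.0.
Cumulative: 19.4, 23.5, 42.9, 59.9, 68.9, 70.9.
The total first reaches 64 DD on day 5.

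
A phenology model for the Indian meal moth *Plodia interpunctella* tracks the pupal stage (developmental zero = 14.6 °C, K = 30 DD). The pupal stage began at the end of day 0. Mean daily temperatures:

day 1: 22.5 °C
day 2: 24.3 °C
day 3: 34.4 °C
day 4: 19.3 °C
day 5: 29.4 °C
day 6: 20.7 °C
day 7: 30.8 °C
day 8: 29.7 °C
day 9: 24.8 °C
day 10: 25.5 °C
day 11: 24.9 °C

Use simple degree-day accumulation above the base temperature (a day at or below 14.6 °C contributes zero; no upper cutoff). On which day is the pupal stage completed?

Daily DD above 14.6 °C: 7.9, 9.7, 19.8, 4.7, 14.8, 6.1, 16.2, 15.1, 10.2, 10.9, 10.3.
Cumulative: 7.9, 17.6, 37.4, 42.1, 56.9, 63.0, 79.2, 94.3, 104.5, 115.4, 125.7.
The total first reaches 30 DD on day 3.

day 3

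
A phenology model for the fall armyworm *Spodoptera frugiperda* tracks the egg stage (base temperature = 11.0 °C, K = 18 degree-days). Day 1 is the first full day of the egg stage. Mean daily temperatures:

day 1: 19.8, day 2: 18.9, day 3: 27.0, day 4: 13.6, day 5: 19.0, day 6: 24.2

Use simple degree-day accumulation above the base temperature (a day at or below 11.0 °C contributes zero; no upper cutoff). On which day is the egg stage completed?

day 3

Daily DD above 11.0 °C: 8.8, 7.9, 16.0, 2.6, 8.0, 13.2.
Cumulative: 8.8, 16.7, 32.7, 35.3, 43.3, 56.5.
The total first reaches 18 DD on day 3.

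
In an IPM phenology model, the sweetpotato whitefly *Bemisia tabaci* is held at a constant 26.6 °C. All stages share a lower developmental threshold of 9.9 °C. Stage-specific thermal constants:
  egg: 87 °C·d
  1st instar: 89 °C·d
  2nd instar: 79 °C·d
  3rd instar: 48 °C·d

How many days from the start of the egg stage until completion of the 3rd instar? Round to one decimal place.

18.1 days

Daily accumulation at 26.6 °C = 26.6 − 9.9 = 16.7 DD/day.
Total K = 87 + 89 + 79 + 48 = 303 DD.
Total duration = 303 / 16.7 = 18.144 ≈ 18.1 days.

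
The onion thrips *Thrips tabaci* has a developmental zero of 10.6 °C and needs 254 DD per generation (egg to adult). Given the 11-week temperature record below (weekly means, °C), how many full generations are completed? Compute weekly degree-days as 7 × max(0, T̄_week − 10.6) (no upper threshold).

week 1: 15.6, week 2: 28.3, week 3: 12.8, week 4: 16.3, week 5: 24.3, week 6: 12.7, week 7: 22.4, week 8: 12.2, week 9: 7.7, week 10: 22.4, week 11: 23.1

Weekly DD (7 × max(0, T̄ − 10.6)): 35.0, 123.9, 15.4, 39.9, 95.9, 14.7, 82.6, 11.2, 0.0, 82.6, 87.5.
Season total = 588.7 DD.
Complete generations = ⌊588.7 / 254⌋ = 2.

2 generations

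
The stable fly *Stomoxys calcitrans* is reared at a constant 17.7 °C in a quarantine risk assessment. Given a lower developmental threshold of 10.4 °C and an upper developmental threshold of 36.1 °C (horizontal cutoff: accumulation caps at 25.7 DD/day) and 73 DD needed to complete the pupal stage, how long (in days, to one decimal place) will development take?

10.0 days

Daily accumulation = 17.7 − 10.4 = 7.3 DD/day.
Duration = 73 / 7.3 = 10.000 ≈ 10.0 days.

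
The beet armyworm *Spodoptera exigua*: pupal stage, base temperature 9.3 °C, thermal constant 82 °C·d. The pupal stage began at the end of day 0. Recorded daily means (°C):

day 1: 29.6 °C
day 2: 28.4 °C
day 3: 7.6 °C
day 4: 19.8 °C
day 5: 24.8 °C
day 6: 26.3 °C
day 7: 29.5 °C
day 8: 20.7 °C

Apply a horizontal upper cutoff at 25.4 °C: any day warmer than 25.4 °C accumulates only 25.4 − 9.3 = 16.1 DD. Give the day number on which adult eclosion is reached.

day 7

Daily DD above 9.3 °C (capped at 16.1): 16.1, 16.1, 0.0, 10.5, 15.5, 16.1, 16.1, 11.4.
Cumulative: 16.1, 32.2, 32.2, 42.7, 58.2, 74.3, 90.4, 101.8.
The total first reaches 82 DD on day 7.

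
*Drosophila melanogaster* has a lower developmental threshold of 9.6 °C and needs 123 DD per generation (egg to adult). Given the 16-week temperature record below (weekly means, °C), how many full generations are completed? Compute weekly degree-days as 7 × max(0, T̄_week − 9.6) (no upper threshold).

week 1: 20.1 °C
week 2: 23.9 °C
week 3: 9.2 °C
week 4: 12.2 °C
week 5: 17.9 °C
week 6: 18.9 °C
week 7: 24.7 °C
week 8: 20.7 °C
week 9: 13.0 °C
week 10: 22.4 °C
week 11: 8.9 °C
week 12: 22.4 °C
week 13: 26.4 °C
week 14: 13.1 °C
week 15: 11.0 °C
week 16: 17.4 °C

7 generations

Weekly DD (7 × max(0, T̄ − 9.6)): 73.5, 100.1, 0.0, 18.2, 58.1, 65.1, 105.7, 77.7, 23.8, 89.6, 0.0, 89.6, 117.6, 24.5, 9.8, 54.6.
Season total = 907.9 DD.
Complete generations = ⌊907.9 / 123⌋ = 7.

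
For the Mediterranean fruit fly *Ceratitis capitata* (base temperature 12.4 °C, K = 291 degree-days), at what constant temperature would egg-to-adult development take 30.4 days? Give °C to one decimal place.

22.0 °C

Required daily accumulation = 291 / 30.4 = 9.572 DD/day.
T = T_base + 9.572 = 12.4 + 9.572 = 21.972 ≈ 22.0 °C.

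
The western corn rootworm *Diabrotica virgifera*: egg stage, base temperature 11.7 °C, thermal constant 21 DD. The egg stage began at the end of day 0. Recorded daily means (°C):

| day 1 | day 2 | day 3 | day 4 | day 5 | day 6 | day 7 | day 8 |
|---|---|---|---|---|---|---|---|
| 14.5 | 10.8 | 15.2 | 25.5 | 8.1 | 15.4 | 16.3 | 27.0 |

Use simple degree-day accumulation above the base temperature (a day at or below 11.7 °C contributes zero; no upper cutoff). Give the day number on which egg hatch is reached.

Daily DD above 11.7 °C: 2.8, 0.0, 3.5, 13.8, 0.0, 3.7, 4.6, 15.3.
Cumulative: 2.8, 2.8, 6.3, 20.1, 20.1, 23.8, 28.4, 43.7.
The total first reaches 21 DD on day 6.

day 6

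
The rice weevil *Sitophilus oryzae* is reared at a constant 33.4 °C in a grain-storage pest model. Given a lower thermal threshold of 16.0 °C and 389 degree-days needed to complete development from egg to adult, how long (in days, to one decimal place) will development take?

Daily accumulation = 33.4 − 16.0 = 17.4 DD/day.
Duration = 389 / 17.4 = 22.356 ≈ 22.4 days.

22.4 days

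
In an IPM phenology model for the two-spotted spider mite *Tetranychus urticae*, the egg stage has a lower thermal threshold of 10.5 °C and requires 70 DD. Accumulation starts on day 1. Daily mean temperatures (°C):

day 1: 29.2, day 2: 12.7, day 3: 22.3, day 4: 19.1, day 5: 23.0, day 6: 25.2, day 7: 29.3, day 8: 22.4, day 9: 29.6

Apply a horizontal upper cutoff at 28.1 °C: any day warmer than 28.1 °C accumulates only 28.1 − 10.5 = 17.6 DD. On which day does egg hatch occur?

Daily DD above 10.5 °C (capped at 17.6): 17.6, 2.2, 11.8, 8.6, 12.5, 14.7, 17.6, 11.9, 17.6.
Cumulative: 17.6, 19.8, 31.6, 40.2, 52.7, 67.4, 85.0, 96.9, 114.5.
The total first reaches 70 DD on day 7.

day 7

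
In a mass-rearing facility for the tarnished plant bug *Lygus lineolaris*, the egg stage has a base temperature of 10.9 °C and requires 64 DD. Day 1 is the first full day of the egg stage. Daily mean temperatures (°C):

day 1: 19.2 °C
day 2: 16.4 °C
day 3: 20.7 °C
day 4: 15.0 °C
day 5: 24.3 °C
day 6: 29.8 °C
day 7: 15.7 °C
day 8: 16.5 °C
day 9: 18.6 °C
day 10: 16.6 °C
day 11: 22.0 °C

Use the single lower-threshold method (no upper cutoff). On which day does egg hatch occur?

day 7

Daily DD above 10.9 °C: 8.3, 5.5, 9.8, 4.1, 13.4, 18.9, 4.8, 5.6, 7.7, 5.7, 11.1.
Cumulative: 8.3, 13.8, 23.6, 27.7, 41.1, 60.0, 64.8, 70.4, 78.1, 83.8, 94.9.
The total first reaches 64 DD on day 7.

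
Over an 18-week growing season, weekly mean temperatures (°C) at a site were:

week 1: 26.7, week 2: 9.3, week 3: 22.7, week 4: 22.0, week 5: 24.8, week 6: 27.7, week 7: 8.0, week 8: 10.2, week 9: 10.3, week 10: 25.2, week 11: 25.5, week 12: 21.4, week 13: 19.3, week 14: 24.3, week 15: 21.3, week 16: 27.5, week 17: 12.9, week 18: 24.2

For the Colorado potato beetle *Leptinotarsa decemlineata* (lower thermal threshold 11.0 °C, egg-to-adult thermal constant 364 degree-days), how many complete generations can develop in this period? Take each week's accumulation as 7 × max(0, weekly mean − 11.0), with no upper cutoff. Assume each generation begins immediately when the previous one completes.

Weekly DD (7 × max(0, T̄ − 11.0)): 109.9, 0.0, 81.9, 77.0, 96.6, 116.9, 0.0, 0.0, 0.0, 99.4, 101.5, 72.8, 58.1, 93.1, 72.1, 115.5, 13.3, 92.4.
Season total = 1200.5 DD.
Complete generations = ⌊1200.5 / 364⌋ = 3.

3 generations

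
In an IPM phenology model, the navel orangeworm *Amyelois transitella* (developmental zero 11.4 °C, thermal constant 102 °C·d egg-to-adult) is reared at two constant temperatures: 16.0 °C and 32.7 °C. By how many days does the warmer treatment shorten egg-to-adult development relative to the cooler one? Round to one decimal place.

At 16.0 °C: 102 / (16.0 − 11.4) = 102 / 4.6 = 22.174 d.
At 32.7 °C: 102 / (32.7 − 11.4) = 102 / 21.3 = 4.789 d.
Difference = |22.174 − 4.789| = 17.385 ≈ 17.4 days.

17.4 days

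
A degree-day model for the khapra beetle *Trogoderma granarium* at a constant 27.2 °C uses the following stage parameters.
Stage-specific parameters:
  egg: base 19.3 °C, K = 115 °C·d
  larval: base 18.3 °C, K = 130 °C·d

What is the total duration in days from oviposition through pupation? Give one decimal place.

29.2 days

egg: 115 / (27.2 − 19.3) = 115 / 7.9 = 14.557 d.
larval: 130 / (27.2 − 18.3) = 130 / 8.9 = 14.607 d.
Sum = 29.164 ≈ 29.2 days.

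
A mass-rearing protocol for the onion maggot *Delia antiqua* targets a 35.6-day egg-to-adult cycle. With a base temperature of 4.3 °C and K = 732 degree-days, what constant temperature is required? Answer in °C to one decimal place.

24.9 °C

Required daily accumulation = 732 / 35.6 = 20.562 DD/day.
T = T_base + 20.562 = 4.3 + 20.562 = 24.862 ≈ 24.9 °C.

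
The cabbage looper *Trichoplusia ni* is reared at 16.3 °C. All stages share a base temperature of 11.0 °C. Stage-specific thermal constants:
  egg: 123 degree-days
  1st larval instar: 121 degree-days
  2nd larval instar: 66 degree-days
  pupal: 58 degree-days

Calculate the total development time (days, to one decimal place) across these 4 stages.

Daily accumulation at 16.3 °C = 16.3 − 11.0 = 5.3 DD/day.
Total K = 123 + 121 + 66 + 58 = 368 DD.
Total duration = 368 / 5.3 = 69.434 ≈ 69.4 days.

69.4 days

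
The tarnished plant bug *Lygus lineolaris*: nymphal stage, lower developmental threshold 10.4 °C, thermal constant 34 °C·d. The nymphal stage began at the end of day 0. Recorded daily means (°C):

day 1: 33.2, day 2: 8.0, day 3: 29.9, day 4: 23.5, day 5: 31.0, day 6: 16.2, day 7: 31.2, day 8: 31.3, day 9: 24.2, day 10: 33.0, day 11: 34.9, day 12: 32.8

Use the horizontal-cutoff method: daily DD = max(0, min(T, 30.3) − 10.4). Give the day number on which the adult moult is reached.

Daily DD above 10.4 °C (capped at 19.9): 19.9, 0.0, 19.5, 13.1, 19.9, 5.8, 19.9, 19.9, 13.8, 19.9, 19.9, 19.9.
Cumulative: 19.9, 19.9, 39.4, 52.5, 72.4, 78.2, 98.1, 118.0, 131.8, 151.7, 171.6, 191.5.
The total first reaches 34 DD on day 3.

day 3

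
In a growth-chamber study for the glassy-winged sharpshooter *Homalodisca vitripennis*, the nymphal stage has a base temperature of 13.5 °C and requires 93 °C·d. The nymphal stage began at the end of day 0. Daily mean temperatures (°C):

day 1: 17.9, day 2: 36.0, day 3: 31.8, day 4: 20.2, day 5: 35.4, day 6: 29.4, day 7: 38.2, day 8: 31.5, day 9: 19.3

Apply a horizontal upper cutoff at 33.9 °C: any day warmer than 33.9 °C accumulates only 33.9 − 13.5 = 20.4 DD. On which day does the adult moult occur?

Daily DD above 13.5 °C (capped at 20.4): 4.4, 20.4, 18.3, 6.7, 20.4, 15.9, 20.4, 18.0, 5.8.
Cumulative: 4.4, 24.8, 43.1, 49.8, 70.2, 86.1, 106.5, 124.5, 130.3.
The total first reaches 93 DD on day 7.

day 7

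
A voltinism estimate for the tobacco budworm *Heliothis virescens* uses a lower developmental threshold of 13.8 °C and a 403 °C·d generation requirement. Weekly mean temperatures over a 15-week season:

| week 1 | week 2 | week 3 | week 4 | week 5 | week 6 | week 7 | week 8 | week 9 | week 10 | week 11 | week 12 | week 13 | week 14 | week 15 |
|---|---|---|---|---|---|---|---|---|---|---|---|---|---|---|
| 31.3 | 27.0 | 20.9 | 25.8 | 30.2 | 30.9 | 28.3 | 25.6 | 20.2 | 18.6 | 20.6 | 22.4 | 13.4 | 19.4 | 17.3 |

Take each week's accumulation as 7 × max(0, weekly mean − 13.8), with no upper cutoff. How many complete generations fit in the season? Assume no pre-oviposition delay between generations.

Weekly DD (7 × max(0, T̄ − 13.8)): 122.5, 92.4, 49.7, 84.0, 114.8, 119.7, 101.5, 82.6, 44.8, 33.6, 47.6, 60.2, 0.0, 39.2, 24.5.
Season total = 1017.1 DD.
Complete generations = ⌊1017.1 / 403⌋ = 2.

2 generations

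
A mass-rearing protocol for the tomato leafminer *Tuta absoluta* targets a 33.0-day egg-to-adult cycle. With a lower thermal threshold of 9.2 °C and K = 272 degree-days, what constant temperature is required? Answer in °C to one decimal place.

17.4 °C

Required daily accumulation = 272 / 33.0 = 8.242 DD/day.
T = T_base + 8.242 = 9.2 + 8.242 = 17.442 ≈ 17.4 °C.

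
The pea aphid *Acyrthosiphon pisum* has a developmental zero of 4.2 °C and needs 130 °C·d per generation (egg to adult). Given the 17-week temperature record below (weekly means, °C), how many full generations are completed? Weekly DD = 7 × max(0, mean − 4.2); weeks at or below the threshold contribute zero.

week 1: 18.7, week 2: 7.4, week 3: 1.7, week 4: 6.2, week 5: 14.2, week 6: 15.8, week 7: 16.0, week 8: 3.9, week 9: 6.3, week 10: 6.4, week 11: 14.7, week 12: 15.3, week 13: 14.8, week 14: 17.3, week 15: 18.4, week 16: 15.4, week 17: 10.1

7 generations

Weekly DD (7 × max(0, T̄ − 4.2)): 101.5, 22.4, 0.0, 14.0, 70.0, 81.2, 82.6, 0.0, 14.7, 15.4, 73.5, 77.7, 74.2, 91.7, 99.4, 78.4, 41.3.
Season total = 938.0 DD.
Complete generations = ⌊938.0 / 130⌋ = 7.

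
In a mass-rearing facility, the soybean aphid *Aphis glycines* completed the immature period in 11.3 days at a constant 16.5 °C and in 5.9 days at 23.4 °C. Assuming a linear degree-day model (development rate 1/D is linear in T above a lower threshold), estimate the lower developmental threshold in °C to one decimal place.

9.0 °C

Linear rate model ⇒ the product D·(T − T_b) is constant across temperatures.
11.3·(16.5 − T_b) = 5.9·(23.4 − T_b)
T_b = (11.3·16.5 − 5.9·23.4) / (11.3 − 5.9) = 48.39 / 5.4 = 8.961 °C ≈ 9.0 °C.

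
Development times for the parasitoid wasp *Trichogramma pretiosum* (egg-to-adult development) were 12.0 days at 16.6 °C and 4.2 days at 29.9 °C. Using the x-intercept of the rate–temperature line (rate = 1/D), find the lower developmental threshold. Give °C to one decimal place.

9.4 °C

Linear rate model ⇒ the product D·(T − T_b) is constant across temperatures.
12.0·(16.6 − T_b) = 4.2·(29.9 − T_b)
T_b = (12.0·16.6 − 4.2·29.9) / (12.0 − 4.2) = 73.62 / 7.8 = 9.438 °C ≈ 9.4 °C.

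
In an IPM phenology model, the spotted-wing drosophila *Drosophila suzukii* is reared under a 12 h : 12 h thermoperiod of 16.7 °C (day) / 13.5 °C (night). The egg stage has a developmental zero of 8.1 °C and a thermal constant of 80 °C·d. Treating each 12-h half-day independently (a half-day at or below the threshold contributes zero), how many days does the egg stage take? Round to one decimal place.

Day half: max(0, 16.7 − 8.1) × 0.5 = 8.6 × 0.5 = 4.30 DD.
Night half: max(0, 13.5 − 8.1) × 0.5 = 5.4 × 0.5 = 2.70 DD.
Per 24 h: 7.00 DD/day.
Duration = 80 / 7.00 = 11.429 ≈ 11.4 days.

11.4 days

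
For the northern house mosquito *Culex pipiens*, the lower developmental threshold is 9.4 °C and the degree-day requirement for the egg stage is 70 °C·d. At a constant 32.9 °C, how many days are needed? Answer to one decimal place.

3.0 days

Daily accumulation = 32.9 − 9.4 = 23.5 DD/day.
Duration = 70 / 23.5 = 2.979 ≈ 3.0 days.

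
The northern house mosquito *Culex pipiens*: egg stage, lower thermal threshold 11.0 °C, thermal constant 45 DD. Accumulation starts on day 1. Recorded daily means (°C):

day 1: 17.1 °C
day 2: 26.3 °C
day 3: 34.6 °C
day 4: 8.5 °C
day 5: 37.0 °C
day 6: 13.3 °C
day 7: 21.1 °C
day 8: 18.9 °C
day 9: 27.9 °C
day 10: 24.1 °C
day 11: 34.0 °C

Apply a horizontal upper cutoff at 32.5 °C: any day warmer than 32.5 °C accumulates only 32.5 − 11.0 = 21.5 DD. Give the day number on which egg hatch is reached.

Daily DD above 11.0 °C (capped at 21.5): 6.1, 15.3, 21.5, 0.0, 21.5, 2.3, 10.1, 7.9, 16.9, 13.1, 21.5.
Cumulative: 6.1, 21.4, 42.9, 42.9, 64.4, 66.7, 76.8, 84.7, 101.6, 114.7, 136.2.
The total first reaches 45 DD on day 5.

day 5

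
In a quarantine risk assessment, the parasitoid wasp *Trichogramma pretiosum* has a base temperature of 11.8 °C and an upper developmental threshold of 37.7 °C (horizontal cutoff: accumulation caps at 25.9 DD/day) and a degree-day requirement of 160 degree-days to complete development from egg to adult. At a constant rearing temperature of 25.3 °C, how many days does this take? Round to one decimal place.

11.9 days

Daily accumulation = 25.3 − 11.8 = 13.5 DD/day.
Duration = 160 / 13.5 = 11.852 ≈ 11.9 days.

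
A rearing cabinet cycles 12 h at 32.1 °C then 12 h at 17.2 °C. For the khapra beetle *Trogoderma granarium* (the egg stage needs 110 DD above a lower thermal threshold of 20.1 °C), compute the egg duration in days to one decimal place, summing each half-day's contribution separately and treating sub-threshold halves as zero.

Day half: max(0, 32.1 − 20.1) × 0.5 = 12.0 × 0.5 = 6.00 DD.
Night half: max(0, 17.2 − 20.1) × 0.5 = 0.0 × 0.5 = 0.00 DD.
Per 24 h: 6.00 DD/day.
Duration = 110 / 6.00 = 18.333 ≈ 18.3 days.

18.3 days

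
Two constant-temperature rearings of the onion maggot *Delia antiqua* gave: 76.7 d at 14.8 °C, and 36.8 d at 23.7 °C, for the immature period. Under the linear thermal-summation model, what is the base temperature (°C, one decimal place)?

6.6 °C

Linear rate model ⇒ the product D·(T − T_b) is constant across temperatures.
76.7·(14.8 − T_b) = 36.8·(23.7 − T_b)
T_b = (76.7·14.8 − 36.8·23.7) / (76.7 − 36.8) = 263.00 / 39.9 = 6.591 °C ≈ 6.6 °C.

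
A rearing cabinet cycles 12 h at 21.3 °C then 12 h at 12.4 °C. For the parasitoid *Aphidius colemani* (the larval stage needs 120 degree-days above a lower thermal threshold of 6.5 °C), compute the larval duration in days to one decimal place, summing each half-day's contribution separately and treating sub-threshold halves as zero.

11.6 days

Day half: max(0, 21.3 − 6.5) × 0.5 = 14.8 × 0.5 = 7.40 DD.
Night half: max(0, 12.4 − 6.5) × 0.5 = 5.9 × 0.5 = 2.95 DD.
Per 24 h: 10.35 DD/day.
Duration = 120 / 10.35 = 11.594 ≈ 11.6 days.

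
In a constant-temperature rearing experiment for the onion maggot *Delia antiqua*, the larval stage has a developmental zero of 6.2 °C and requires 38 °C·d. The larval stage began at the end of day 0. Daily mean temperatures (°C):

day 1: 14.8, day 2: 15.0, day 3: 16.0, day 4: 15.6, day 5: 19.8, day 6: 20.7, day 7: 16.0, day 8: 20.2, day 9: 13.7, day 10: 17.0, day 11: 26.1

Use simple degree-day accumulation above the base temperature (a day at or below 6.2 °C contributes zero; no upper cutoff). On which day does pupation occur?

Daily DD above 6.2 °C: 8.6, 8.8, 9.8, 9.4, 13.6, 14.5, 9.8, 14.0, 7.5, 10.8, 19.9.
Cumulative: 8.6, 17.4, 27.2, 36.6, 50.2, 64.7, 74.5, 88.5, 96.0, 106.8, 126.7.
The total first reaches 38 DD on day 5.

day 5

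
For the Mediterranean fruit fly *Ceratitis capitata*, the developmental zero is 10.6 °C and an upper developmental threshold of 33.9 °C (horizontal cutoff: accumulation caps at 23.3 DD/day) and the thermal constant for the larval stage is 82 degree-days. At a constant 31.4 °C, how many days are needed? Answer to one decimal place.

Daily accumulation = 31.4 − 10.6 = 20.8 DD/day.
Duration = 82 / 20.8 = 3.942 ≈ 3.9 days.

3.9 days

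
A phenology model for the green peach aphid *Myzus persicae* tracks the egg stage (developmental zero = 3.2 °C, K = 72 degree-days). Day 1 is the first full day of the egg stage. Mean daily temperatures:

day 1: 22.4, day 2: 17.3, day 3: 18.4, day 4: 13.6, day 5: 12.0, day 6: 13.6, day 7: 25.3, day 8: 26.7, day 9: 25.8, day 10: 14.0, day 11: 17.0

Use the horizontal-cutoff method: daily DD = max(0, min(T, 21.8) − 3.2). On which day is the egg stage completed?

Daily DD above 3.2 °C (capped at 18.6): 18.6, 14.1, 15.2, 10.4, 8.8, 10.4, 18.6, 18.6, 18.6, 10.8, 13.8.
Cumulative: 18.6, 32.7, 47.9, 58.3, 67.1, 77.5, 96.1, 114.7, 133.3, 144.1, 157.9.
The total first reaches 72 DD on day 6.

day 6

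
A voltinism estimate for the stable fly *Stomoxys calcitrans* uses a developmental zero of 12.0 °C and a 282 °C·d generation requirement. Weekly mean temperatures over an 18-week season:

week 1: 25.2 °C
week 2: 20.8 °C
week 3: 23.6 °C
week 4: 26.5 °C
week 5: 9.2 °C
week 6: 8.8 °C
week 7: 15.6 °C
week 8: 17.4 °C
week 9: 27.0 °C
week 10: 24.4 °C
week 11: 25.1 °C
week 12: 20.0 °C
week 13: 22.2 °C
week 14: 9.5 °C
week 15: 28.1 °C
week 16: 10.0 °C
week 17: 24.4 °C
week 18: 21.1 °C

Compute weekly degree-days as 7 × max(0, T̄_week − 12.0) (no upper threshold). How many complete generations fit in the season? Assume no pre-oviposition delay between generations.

Weekly DD (7 × max(0, T̄ − 12.0)): 92.4, 61.6, 81.2, 101.5, 0.0, 0.0, 25.2, 37.8, 105.0, 86.8, 91.7, 56.0, 71.4, 0.0, 112.7, 0.0, 86.8, 63.7.
Season total = 1073.8 DD.
Complete generations = ⌊1073.8 / 282⌋ = 3.

3 generations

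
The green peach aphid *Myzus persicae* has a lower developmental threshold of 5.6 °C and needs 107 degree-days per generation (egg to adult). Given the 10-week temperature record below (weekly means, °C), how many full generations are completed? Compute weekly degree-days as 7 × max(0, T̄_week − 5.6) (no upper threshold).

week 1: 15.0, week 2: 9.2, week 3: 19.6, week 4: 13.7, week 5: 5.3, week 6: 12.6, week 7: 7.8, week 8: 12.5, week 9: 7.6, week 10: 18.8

4 generations

Weekly DD (7 × max(0, T̄ − 5.6)): 65.8, 25.2, 98.0, 56.7, 0.0, 49.0, 15.4, 48.3, 14.0, 92.4.
Season total = 464.8 DD.
Complete generations = ⌊464.8 / 107⌋ = 4.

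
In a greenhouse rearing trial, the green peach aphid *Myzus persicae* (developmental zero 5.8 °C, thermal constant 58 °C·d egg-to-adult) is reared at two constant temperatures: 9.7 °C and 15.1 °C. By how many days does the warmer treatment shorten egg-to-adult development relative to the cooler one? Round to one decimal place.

8.6 days

At 9.7 °C: 58 / (9.7 − 5.8) = 58 / 3.9 = 14.872 d.
At 15.1 °C: 58 / (15.1 − 5.8) = 58 / 9.3 = 6.237 d.
Difference = |14.872 − 6.237| = 8.635 ≈ 8.6 days.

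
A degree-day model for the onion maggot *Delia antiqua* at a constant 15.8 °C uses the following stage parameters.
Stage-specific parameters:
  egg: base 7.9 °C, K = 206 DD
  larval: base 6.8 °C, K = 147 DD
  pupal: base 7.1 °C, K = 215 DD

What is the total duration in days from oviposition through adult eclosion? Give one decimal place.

egg: 206 / (15.8 − 7.9) = 206 / 7.9 = 26.076 d.
larval: 147 / (15.8 − 6.8) = 147 / 9.0 = 16.333 d.
pupal: 215 / (15.8 − 7.1) = 215 / 8.7 = 24.713 d.
Sum = 67.122 ≈ 67.1 days.

67.1 days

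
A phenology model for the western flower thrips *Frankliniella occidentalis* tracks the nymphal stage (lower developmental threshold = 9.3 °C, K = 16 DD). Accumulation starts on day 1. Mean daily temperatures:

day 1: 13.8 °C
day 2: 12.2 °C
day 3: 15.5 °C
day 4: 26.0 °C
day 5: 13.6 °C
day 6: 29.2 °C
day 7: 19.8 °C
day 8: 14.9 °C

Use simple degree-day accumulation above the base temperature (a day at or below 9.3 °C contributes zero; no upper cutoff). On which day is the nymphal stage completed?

Daily DD above 9.3 °C: 4.5, 2.9, 6.2, 16.7, 4.3, 19.9, 10.5, 5.6.
Cumulative: 4.5, 7.4, 13.6, 30.3, 34.6, 54.5, 65.0, 70.6.
The total first reaches 16 DD on day 4.

day 4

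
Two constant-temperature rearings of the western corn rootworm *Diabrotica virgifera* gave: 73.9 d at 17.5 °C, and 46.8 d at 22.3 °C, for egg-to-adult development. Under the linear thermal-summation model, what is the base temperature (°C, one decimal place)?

Linear rate model ⇒ the product D·(T − T_b) is constant across temperatures.
73.9·(17.5 − T_b) = 46.8·(22.3 − T_b)
T_b = (73.9·17.5 − 46.8·22.3) / (73.9 − 46.8) = 249.61 / 27.1 = 9.211 °C ≈ 9.2 °C.

9.2 °C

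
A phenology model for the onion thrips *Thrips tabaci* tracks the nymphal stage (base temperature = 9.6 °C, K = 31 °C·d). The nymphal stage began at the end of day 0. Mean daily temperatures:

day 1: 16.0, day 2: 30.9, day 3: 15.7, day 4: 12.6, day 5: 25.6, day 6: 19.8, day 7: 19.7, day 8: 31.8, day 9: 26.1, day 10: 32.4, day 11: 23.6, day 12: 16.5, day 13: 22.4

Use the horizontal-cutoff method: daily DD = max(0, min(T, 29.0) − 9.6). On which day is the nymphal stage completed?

day 3

Daily DD above 9.6 °C (capped at 19.4): 6.4, 19.4, 6.1, 3.0, 16.0, 10.2, 10.1, 19.4, 16.5, 19.4, 14.0, 6.9, 12.8.
Cumulative: 6.4, 25.8, 31.9, 34.9, 50.9, 61.1, 71.2, 90.6, 107.1, 126.5, 140.5, 147.4, 160.2.
The total first reaches 31 DD on day 3.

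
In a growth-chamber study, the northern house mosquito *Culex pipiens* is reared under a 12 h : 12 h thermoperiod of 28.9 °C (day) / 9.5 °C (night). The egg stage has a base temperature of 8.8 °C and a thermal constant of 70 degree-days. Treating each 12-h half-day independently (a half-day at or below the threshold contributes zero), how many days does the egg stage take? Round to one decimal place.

6.7 days

Day half: max(0, 28.9 − 8.8) × 0.5 = 20.1 × 0.5 = 10.05 DD.
Night half: max(0, 9.5 − 8.8) × 0.5 = 0.7 × 0.5 = 0.35 DD.
Per 24 h: 10.40 DD/day.
Duration = 70 / 10.40 = 6.731 ≈ 6.7 days.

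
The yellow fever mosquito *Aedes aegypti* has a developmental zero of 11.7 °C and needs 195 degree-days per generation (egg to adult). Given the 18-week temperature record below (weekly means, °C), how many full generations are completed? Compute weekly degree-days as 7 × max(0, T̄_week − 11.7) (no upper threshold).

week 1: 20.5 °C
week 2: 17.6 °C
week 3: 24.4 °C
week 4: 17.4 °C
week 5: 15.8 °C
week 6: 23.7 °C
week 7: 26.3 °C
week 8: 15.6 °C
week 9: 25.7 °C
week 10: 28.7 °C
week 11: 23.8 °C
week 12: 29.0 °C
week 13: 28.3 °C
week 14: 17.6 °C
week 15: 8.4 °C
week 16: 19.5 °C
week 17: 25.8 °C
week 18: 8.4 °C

6 generations

Weekly DD (7 × max(0, T̄ − 11.7)): 61.6, 41.3, 88.9, 39.9, 28.7, 84.0, 102.2, 27.3, 98.0, 119.0, 84.7, 121.1, 116.2, 41.3, 0.0, 54.6, 98.7, 0.0.
Season total = 1207.5 DD.
Complete generations = ⌊1207.5 / 195⌋ = 6.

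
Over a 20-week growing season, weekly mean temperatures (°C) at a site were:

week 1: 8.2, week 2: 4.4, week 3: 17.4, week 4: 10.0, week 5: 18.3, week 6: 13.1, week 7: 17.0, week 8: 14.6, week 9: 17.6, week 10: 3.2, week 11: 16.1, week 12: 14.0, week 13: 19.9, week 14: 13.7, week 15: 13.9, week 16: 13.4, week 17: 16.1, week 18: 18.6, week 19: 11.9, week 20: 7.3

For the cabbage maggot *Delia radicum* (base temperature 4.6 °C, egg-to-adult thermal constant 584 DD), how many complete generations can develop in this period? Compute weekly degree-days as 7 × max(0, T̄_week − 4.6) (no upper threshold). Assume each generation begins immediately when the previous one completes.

2 generations

Weekly DD (7 × max(0, T̄ − 4.6)): 25.2, 0.0, 89.6, 37.8, 95.9, 59.5, 86.8, 70.0, 91.0, 0.0, 80.5, 65.8, 107.1, 63.7, 65.1, 61.6, 80.5, 98.0, 51.1, 18.9.
Season total = 1248.1 DD.
Complete generations = ⌊1248.1 / 584⌋ = 2.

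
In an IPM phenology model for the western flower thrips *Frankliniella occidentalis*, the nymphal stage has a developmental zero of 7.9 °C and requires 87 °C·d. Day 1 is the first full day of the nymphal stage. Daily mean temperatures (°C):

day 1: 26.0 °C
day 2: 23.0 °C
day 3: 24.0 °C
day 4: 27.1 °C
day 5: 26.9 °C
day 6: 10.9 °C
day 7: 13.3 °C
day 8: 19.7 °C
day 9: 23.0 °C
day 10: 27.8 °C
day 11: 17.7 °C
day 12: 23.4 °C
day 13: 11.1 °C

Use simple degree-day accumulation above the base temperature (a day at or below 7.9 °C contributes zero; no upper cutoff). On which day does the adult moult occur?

Daily DD above 7.9 °C: 18.1, 15.1, 16.1, 19.2, 19.0, 3.0, 5.4, 11.8, 15.1, 19.9, 9.8, 15.5, 3.2.
Cumulative: 18.1, 33.2, 49.3, 68.5, 87.5, 90.5, 95.9, 107.7, 122.8, 142.7, 152.5, 168.0, 171.2.
The total first reaches 87 DD on day 5.

day 5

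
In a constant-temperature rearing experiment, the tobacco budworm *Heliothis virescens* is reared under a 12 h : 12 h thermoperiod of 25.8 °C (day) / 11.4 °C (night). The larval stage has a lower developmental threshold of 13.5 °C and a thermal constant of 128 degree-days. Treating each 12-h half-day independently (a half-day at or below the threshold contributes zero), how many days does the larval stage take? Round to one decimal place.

20.8 days

Day half: max(0, 25.8 − 13.5) × 0.5 = 12.3 × 0.5 = 6.15 DD.
Night half: max(0, 11.4 − 13.5) × 0.5 = 0.0 × 0.5 = 0.00 DD.
Per 24 h: 6.15 DD/day.
Duration = 128 / 6.15 = 20.813 ≈ 20.8 days.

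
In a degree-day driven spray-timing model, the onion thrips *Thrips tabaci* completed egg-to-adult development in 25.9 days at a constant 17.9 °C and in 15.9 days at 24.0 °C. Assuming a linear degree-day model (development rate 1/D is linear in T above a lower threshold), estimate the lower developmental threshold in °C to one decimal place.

Under the model K = D·(T − T_b), so D₁·(T₁ − T_b) = D₂·(T₂ − T_b).
25.9·(17.9 − T_b) = 15.9·(24.0 − T_b)
T_b = (25.9·17.9 − 15.9·24.0) / (25.9 − 15.9) = 82.01 / 10.0 = 8.201 °C ≈ 8.2 °C.

8.2 °C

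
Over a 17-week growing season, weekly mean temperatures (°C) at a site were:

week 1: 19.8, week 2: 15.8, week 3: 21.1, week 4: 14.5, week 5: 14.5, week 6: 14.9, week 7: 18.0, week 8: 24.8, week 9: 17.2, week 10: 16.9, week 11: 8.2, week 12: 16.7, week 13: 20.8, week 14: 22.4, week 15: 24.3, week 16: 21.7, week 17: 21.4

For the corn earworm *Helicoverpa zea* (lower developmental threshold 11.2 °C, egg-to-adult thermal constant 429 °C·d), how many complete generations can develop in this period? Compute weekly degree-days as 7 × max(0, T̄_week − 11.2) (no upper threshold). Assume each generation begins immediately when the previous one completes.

2 generations

Weekly DD (7 × max(0, T̄ − 11.2)): 60.2, 32.2, 69.3, 23.1, 23.1, 25.9, 47.6, 95.2, 42.0, 39.9, 0.0, 38.5, 67.2, 78.4, 91.7, 73.5, 71.4.
Season total = 879.2 DD.
Complete generations = ⌊879.2 / 429⌋ = 2.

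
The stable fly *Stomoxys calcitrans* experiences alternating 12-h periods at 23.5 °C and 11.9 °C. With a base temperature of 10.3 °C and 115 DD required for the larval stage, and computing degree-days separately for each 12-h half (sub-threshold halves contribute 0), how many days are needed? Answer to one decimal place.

Day half: max(0, 23.5 − 10.3) × 0.5 = 13.2 × 0.5 = 6.60 DD.
Night half: max(0, 11.9 − 10.3) × 0.5 = 1.6 × 0.5 = 0.80 DD.
Per 24 h: 7.40 DD/day.
Duration = 115 / 7.40 = 15.541 ≈ 15.5 days.

15.5 days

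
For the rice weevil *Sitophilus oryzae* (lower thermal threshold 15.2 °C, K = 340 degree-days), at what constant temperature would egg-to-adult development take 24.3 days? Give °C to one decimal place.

Required daily accumulation = 340 / 24.3 = 13.992 DD/day.
T = T_base + 13.992 = 15.2 + 13.992 = 29.192 ≈ 29.2 °C.

29.2 °C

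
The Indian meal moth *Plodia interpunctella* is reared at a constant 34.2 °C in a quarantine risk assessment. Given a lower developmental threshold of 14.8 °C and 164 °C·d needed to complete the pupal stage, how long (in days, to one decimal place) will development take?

Daily accumulation = 34.2 − 14.8 = 19.4 DD/day.
Duration = 164 / 19.4 = 8.454 ≈ 8.5 days.

8.5 days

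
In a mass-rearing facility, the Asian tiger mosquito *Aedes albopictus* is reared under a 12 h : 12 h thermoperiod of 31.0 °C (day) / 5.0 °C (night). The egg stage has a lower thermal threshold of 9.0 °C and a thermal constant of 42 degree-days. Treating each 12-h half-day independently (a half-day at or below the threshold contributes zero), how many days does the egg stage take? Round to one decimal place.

Day half: max(0, 31.0 − 9.0) × 0.5 = 22.0 × 0.5 = 11.00 DD.
Night half: max(0, 5.0 − 9.0) × 0.5 = 0.0 × 0.5 = 0.00 DD.
Per 24 h: 11.00 DD/day.
Duration = 42 / 11.00 = 3.818 ≈ 3.8 days.

3.8 days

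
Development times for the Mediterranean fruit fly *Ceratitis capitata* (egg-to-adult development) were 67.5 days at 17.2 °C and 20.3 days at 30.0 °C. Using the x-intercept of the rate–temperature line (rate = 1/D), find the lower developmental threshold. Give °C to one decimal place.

Equal thermal constants: D₁(T₁ − T_b) = D₂(T₂ − T_b).
67.5·(17.2 − T_b) = 20.3·(30.0 − T_b)
T_b = (67.5·17.2 − 20.3·30.0) / (67.5 − 20.3) = 552.00 / 47.2 = 11.695 °C ≈ 11.7 °C.

11.7 °C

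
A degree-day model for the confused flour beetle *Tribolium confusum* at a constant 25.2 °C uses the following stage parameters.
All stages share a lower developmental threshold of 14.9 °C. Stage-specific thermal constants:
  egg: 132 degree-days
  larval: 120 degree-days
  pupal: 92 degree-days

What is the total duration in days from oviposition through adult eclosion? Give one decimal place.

Daily accumulation at 25.2 °C = 25.2 − 14.9 = 10.3 DD/day.
Total K = 132 + 120 + 92 = 344 DD.
Total duration = 344 / 10.3 = 33.398 ≈ 33.4 days.

33.4 days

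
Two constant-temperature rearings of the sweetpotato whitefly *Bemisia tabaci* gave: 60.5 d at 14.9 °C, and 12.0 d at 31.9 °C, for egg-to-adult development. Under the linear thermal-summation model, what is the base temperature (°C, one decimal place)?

Equal thermal constants: D₁(T₁ − T_b) = D₂(T₂ − T_b).
60.5·(14.9 − T_b) = 12.0·(31.9 − T_b)
T_b = (60.5·14.9 − 12.0·31.9) / (60.5 − 12.0) = 518.65 / 48.5 = 10.694 °C ≈ 10.7 °C.

10.7 °C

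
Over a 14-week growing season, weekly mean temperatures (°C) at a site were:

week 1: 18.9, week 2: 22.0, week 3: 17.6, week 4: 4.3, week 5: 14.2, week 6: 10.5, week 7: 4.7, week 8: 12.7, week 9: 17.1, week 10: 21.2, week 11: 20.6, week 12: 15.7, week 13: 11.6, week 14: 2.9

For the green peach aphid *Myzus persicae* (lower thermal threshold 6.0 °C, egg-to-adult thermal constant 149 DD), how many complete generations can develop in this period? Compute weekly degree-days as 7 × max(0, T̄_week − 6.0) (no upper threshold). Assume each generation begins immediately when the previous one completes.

5 generations

Weekly DD (7 × max(0, T̄ − 6.0)): 90.3, 112.0, 81.2, 0.0, 57.4, 31.5, 0.0, 46.9, 77.7, 106.4, 102.2, 67.9, 39.2, 0.0.
Season total = 812.7 DD.
Complete generations = ⌊812.7 / 149⌋ = 5.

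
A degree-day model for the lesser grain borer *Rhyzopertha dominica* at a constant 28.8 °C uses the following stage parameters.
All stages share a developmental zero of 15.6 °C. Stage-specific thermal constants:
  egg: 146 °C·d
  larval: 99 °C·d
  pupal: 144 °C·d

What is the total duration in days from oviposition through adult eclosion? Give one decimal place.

Daily accumulation at 28.8 °C = 28.8 − 15.6 = 13.2 DD/day.
Total K = 146 + 99 + 144 = 389 DD.
Total duration = 389 / 13.2 = 29.470 ≈ 29.5 days.

29.5 days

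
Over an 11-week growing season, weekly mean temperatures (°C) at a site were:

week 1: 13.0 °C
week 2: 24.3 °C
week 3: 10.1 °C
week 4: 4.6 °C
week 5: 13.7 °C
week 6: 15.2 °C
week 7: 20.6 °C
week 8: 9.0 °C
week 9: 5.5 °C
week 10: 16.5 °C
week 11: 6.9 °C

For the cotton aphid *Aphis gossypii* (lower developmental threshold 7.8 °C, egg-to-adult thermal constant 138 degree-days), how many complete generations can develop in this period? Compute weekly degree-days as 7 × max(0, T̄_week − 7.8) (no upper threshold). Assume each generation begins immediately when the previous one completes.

Weekly DD (7 × max(0, T̄ − 7.8)): 36.4, 115.5, 16.1, 0.0, 41.3, 51.8, 89.6, 8.4, 0.0, 60.9, 0.0.
Season total = 420.0 DD.
Complete generations = ⌊420.0 / 138⌋ = 3.

3 generations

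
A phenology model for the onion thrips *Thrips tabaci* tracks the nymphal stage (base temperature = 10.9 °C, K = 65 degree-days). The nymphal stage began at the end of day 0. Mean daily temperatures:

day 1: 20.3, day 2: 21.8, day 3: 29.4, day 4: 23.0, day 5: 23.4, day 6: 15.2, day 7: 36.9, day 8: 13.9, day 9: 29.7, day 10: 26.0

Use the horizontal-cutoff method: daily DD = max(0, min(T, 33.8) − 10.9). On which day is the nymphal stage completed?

day 6

Daily DD above 10.9 °C (capped at 22.9): 9.4, 10.9, 18.5, 12.1, 12.5, 4.3, 22.9, 3.0, 18.8, 15.1.
Cumulative: 9.4, 20.3, 38.8, 50.9, 63.4, 67.7, 90.6, 93.6, 112.4, 127.5.
The total first reaches 65 DD on day 6.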